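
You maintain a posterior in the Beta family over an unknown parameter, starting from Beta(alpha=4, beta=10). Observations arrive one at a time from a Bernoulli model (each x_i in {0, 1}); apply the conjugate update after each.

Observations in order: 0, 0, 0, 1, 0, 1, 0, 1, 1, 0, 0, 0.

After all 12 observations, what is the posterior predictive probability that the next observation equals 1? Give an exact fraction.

obs 1: x=0 → posterior Beta(4, 11)
obs 2: x=0 → posterior Beta(4, 12)
obs 3: x=0 → posterior Beta(4, 13)
obs 4: x=1 → posterior Beta(5, 13)
obs 5: x=0 → posterior Beta(5, 14)
obs 6: x=1 → posterior Beta(6, 14)
obs 7: x=0 → posterior Beta(6, 15)
obs 8: x=1 → posterior Beta(7, 15)
obs 9: x=1 → posterior Beta(8, 15)
obs 10: x=0 → posterior Beta(8, 16)
obs 11: x=0 → posterior Beta(8, 17)
obs 12: x=0 → posterior Beta(8, 18)

4/13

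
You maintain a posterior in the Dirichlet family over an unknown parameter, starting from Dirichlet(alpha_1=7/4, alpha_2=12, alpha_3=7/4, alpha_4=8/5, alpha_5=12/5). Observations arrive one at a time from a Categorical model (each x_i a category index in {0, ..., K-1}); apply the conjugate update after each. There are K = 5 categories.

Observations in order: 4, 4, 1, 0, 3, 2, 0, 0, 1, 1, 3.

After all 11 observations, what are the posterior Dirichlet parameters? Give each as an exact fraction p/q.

alpha_1=19/4, alpha_2=15, alpha_3=11/4, alpha_4=18/5, alpha_5=22/5

obs 1: x=4 → posterior Dirichlet(7/4, 12, 7/4, 8/5, 17/5)
obs 2: x=4 → posterior Dirichlet(7/4, 12, 7/4, 8/5, 22/5)
obs 3: x=1 → posterior Dirichlet(7/4, 13, 7/4, 8/5, 22/5)
obs 4: x=0 → posterior Dirichlet(11/4, 13, 7/4, 8/5, 22/5)
obs 5: x=3 → posterior Dirichlet(11/4, 13, 7/4, 13/5, 22/5)
obs 6: x=2 → posterior Dirichlet(11/4, 13, 11/4, 13/5, 22/5)
obs 7: x=0 → posterior Dirichlet(15/4, 13, 11/4, 13/5, 22/5)
obs 8: x=0 → posterior Dirichlet(19/4, 13, 11/4, 13/5, 22/5)
obs 9: x=1 → posterior Dirichlet(19/4, 14, 11/4, 13/5, 22/5)
obs 10: x=1 → posterior Dirichlet(19/4, 15, 11/4, 13/5, 22/5)
obs 11: x=3 → posterior Dirichlet(19/4, 15, 11/4, 18/5, 22/5)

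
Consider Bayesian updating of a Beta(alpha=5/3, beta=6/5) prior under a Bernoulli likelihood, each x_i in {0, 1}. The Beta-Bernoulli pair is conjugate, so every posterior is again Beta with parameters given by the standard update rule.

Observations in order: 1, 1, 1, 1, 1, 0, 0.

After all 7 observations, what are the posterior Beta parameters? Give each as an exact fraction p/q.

obs 1: x=1 → posterior Beta(8/3, 6/5)
obs 2: x=1 → posterior Beta(11/3, 6/5)
obs 3: x=1 → posterior Beta(14/3, 6/5)
obs 4: x=1 → posterior Beta(17/3, 6/5)
obs 5: x=1 → posterior Beta(20/3, 6/5)
obs 6: x=0 → posterior Beta(20/3, 11/5)
obs 7: x=0 → posterior Beta(20/3, 16/5)

alpha=20/3, beta=16/5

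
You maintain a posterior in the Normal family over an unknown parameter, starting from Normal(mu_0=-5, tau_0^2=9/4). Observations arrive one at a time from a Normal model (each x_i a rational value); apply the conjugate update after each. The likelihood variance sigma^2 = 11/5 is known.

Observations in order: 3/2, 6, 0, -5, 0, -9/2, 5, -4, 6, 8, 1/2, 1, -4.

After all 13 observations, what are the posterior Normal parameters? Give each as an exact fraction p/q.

obs 1: x=3/2 → posterior Normal(-305/178, 99/89)
obs 2: x=6 → posterior Normal(235/268, 99/134)
obs 3: x=0 → posterior Normal(235/358, 99/179)
obs 4: x=-5 → posterior Normal(-215/448, 99/224)
obs 5: x=0 → posterior Normal(-215/538, 99/269)
obs 6: x=-9/2 → posterior Normal(-155/157, 99/314)
obs 7: x=5 → posterior Normal(-85/359, 99/359)
obs 8: x=-4 → posterior Normal(-265/404, 99/404)
obs 9: x=6 → posterior Normal(5/449, 99/449)
obs 10: x=8 → posterior Normal(365/494, 99/494)
obs 11: x=1/2 → posterior Normal(775/1078, 9/49)
obs 12: x=1 → posterior Normal(865/1168, 99/584)
obs 13: x=-4 → posterior Normal(505/1258, 99/629)

mu_0=505/1258, tau_0^2=99/629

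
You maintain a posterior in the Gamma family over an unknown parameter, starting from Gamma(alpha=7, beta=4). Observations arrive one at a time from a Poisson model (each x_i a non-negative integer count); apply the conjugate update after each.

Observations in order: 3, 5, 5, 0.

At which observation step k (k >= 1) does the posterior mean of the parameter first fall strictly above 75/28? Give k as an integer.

k = 3

obs 1: x=3 → posterior Gamma(10, 5)
obs 2: x=5 → posterior Gamma(15, 6)
obs 3: x=5 → posterior Gamma(20, 7)
obs 4: x=0 → posterior Gamma(20, 8)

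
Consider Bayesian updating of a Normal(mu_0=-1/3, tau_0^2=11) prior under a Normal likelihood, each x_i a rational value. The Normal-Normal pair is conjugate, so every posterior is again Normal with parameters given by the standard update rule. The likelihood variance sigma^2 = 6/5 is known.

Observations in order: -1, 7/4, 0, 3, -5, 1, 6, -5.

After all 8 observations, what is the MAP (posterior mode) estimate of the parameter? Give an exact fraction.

157/1784

obs 1: x=-1 → posterior Normal(-57/61, 66/61)
obs 2: x=7/4 → posterior Normal(157/464, 33/58)
obs 3: x=0 → posterior Normal(157/684, 22/57)
obs 4: x=3 → posterior Normal(817/904, 33/113)
obs 5: x=-5 → posterior Normal(-283/1124, 66/281)
obs 6: x=1 → posterior Normal(-3/64, 11/56)
obs 7: x=6 → posterior Normal(1257/1564, 66/391)
obs 8: x=-5 → posterior Normal(157/1784, 33/223)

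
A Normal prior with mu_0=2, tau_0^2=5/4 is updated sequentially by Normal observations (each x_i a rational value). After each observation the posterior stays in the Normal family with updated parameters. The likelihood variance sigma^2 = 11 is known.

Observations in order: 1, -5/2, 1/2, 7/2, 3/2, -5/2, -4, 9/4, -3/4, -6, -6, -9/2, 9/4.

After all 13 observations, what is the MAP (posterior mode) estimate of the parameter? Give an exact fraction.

47/436

obs 1: x=1 → posterior Normal(93/49, 55/49)
obs 2: x=-5/2 → posterior Normal(161/108, 55/54)
obs 3: x=1/2 → posterior Normal(83/59, 55/59)
obs 4: x=7/2 → posterior Normal(201/128, 55/64)
obs 5: x=3/2 → posterior Normal(36/23, 55/69)
obs 6: x=-5/2 → posterior Normal(191/148, 55/74)
obs 7: x=-4 → posterior Normal(151/158, 55/79)
obs 8: x=9/4 → posterior Normal(347/336, 55/84)
obs 9: x=-3/4 → posterior Normal(83/89, 55/89)
obs 10: x=-6 → posterior Normal(53/94, 55/94)
obs 11: x=-6 → posterior Normal(23/99, 5/9)
obs 12: x=-9/2 → posterior Normal(1/208, 55/104)
obs 13: x=9/4 → posterior Normal(47/436, 55/109)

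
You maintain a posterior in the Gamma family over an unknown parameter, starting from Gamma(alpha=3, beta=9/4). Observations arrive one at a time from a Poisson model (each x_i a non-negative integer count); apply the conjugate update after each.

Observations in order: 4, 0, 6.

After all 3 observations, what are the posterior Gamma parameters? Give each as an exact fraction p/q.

alpha=13, beta=21/4

obs 1: x=4 → posterior Gamma(7, 13/4)
obs 2: x=0 → posterior Gamma(7, 17/4)
obs 3: x=6 → posterior Gamma(13, 21/4)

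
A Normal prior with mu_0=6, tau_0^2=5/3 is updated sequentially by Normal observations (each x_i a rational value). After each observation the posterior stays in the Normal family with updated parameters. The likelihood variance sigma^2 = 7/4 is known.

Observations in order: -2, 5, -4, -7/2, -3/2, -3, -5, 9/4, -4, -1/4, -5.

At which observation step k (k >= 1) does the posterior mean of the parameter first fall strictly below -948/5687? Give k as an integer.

obs 1: x=-2 → posterior Normal(86/41, 35/41)
obs 2: x=5 → posterior Normal(186/61, 35/61)
obs 3: x=-4 → posterior Normal(106/81, 35/81)
obs 4: x=-7/2 → posterior Normal(36/101, 35/101)
obs 5: x=-3/2 → posterior Normal(6/121, 35/121)
obs 6: x=-3 → posterior Normal(-18/47, 35/141)
obs 7: x=-5 → posterior Normal(-22/23, 5/23)
obs 8: x=9/4 → posterior Normal(-109/181, 35/181)
obs 9: x=-4 → posterior Normal(-63/67, 35/201)
obs 10: x=-1/4 → posterior Normal(-194/221, 35/221)
obs 11: x=-5 → posterior Normal(-294/241, 35/241)

k = 6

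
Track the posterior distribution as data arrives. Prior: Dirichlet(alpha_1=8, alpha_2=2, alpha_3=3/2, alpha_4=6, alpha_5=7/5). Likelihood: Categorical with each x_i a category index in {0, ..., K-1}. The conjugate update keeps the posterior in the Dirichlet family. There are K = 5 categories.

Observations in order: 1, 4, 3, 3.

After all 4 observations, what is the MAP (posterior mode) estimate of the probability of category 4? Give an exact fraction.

14/179

obs 1: x=1 → posterior Dirichlet(8, 3, 3/2, 6, 7/5)
obs 2: x=4 → posterior Dirichlet(8, 3, 3/2, 6, 12/5)
obs 3: x=3 → posterior Dirichlet(8, 3, 3/2, 7, 12/5)
obs 4: x=3 → posterior Dirichlet(8, 3, 3/2, 8, 12/5)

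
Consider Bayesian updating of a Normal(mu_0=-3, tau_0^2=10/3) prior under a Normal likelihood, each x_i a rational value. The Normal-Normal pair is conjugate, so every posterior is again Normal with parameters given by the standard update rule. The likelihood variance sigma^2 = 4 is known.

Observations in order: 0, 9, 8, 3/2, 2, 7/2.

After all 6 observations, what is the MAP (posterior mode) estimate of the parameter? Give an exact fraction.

obs 1: x=0 → posterior Normal(-18/11, 20/11)
obs 2: x=9 → posterior Normal(27/16, 5/4)
obs 3: x=8 → posterior Normal(67/21, 20/21)
obs 4: x=3/2 → posterior Normal(149/52, 10/13)
obs 5: x=2 → posterior Normal(169/62, 20/31)
obs 6: x=7/2 → posterior Normal(17/6, 5/9)

17/6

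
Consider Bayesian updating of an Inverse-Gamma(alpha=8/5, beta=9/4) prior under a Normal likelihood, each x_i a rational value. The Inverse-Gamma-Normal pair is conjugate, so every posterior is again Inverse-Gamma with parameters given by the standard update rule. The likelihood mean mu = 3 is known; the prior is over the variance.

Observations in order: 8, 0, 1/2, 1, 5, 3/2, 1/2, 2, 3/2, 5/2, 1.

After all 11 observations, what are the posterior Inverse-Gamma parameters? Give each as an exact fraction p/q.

alpha=71/10, beta=275/8

obs 1: x=8 → posterior Inverse-Gamma(21/10, 59/4)
obs 2: x=0 → posterior Inverse-Gamma(13/5, 77/4)
obs 3: x=1/2 → posterior Inverse-Gamma(31/10, 179/8)
obs 4: x=1 → posterior Inverse-Gamma(18/5, 195/8)
obs 5: x=5 → posterior Inverse-Gamma(41/10, 211/8)
obs 6: x=3/2 → posterior Inverse-Gamma(23/5, 55/2)
obs 7: x=1/2 → posterior Inverse-Gamma(51/10, 245/8)
obs 8: x=2 → posterior Inverse-Gamma(28/5, 249/8)
obs 9: x=3/2 → posterior Inverse-Gamma(61/10, 129/4)
obs 10: x=5/2 → posterior Inverse-Gamma(33/5, 259/8)
obs 11: x=1 → posterior Inverse-Gamma(71/10, 275/8)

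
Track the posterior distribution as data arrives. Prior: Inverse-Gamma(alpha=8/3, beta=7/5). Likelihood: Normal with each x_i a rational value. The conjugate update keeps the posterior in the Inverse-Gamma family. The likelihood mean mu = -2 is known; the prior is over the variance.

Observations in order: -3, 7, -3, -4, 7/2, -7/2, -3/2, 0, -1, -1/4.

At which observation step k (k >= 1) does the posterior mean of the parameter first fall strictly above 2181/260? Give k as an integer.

obs 1: x=-3 → posterior Inverse-Gamma(19/6, 19/10)
obs 2: x=7 → posterior Inverse-Gamma(11/3, 212/5)
obs 3: x=-3 → posterior Inverse-Gamma(25/6, 429/10)
obs 4: x=-4 → posterior Inverse-Gamma(14/3, 449/10)
obs 5: x=7/2 → posterior Inverse-Gamma(31/6, 2401/40)
obs 6: x=-7/2 → posterior Inverse-Gamma(17/3, 1223/20)
obs 7: x=-3/2 → posterior Inverse-Gamma(37/6, 2451/40)
obs 8: x=0 → posterior Inverse-Gamma(20/3, 2531/40)
obs 9: x=-1 → posterior Inverse-Gamma(43/6, 2551/40)
obs 10: x=-1/4 → posterior Inverse-Gamma(23/3, 10449/160)

k = 2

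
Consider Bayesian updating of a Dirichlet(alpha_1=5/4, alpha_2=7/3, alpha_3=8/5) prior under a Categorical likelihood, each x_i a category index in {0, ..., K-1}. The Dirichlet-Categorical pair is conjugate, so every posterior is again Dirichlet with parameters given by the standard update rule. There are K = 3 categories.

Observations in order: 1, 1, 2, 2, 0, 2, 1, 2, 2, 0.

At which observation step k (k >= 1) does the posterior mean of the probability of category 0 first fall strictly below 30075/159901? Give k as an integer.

k = 2

obs 1: x=1 → posterior Dirichlet(5/4, 10/3, 8/5)
obs 2: x=1 → posterior Dirichlet(5/4, 13/3, 8/5)
obs 3: x=2 → posterior Dirichlet(5/4, 13/3, 13/5)
obs 4: x=2 → posterior Dirichlet(5/4, 13/3, 18/5)
obs 5: x=0 → posterior Dirichlet(9/4, 13/3, 18/5)
obs 6: x=2 → posterior Dirichlet(9/4, 13/3, 23/5)
obs 7: x=1 → posterior Dirichlet(9/4, 16/3, 23/5)
obs 8: x=2 → posterior Dirichlet(9/4, 16/3, 28/5)
obs 9: x=2 → posterior Dirichlet(9/4, 16/3, 33/5)
obs 10: x=0 → posterior Dirichlet(13/4, 16/3, 33/5)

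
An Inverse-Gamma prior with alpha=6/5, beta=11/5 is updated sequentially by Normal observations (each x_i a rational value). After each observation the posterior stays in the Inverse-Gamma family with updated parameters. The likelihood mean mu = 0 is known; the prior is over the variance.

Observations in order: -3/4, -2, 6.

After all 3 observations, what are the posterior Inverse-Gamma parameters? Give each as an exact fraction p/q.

alpha=27/10, beta=3597/160

obs 1: x=-3/4 → posterior Inverse-Gamma(17/10, 397/160)
obs 2: x=-2 → posterior Inverse-Gamma(11/5, 717/160)
obs 3: x=6 → posterior Inverse-Gamma(27/10, 3597/160)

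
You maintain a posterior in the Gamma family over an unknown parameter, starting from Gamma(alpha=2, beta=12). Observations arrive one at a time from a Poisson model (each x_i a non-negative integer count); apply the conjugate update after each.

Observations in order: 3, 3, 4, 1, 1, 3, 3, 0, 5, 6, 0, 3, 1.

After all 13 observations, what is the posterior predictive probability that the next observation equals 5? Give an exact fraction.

obs 1: x=3 → posterior Gamma(5, 13)
obs 2: x=3 → posterior Gamma(8, 14)
obs 3: x=4 → posterior Gamma(12, 15)
obs 4: x=1 → posterior Gamma(13, 16)
obs 5: x=1 → posterior Gamma(14, 17)
obs 6: x=3 → posterior Gamma(17, 18)
obs 7: x=3 → posterior Gamma(20, 19)
obs 8: x=0 → posterior Gamma(20, 20)
obs 9: x=5 → posterior Gamma(25, 21)
obs 10: x=6 → posterior Gamma(31, 22)
obs 11: x=0 → posterior Gamma(31, 23)
obs 12: x=3 → posterior Gamma(34, 24)
obs 13: x=1 → posterior Gamma(35, 25)

375142422009457077169969352326006628572940826416015625/30548547568433538043128171861408956848627484966049021952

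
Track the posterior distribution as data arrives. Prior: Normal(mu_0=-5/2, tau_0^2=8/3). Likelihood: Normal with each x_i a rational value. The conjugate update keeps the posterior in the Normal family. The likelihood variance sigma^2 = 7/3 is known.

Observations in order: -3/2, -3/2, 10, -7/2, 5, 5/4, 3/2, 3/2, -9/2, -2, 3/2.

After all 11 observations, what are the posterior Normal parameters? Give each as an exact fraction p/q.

obs 1: x=-3/2 → posterior Normal(-59/30, 56/45)
obs 2: x=-3/2 → posterior Normal(-83/46, 56/69)
obs 3: x=10 → posterior Normal(77/62, 56/93)
obs 4: x=-7/2 → posterior Normal(7/26, 56/117)
obs 5: x=5 → posterior Normal(101/94, 56/141)
obs 6: x=5/4 → posterior Normal(11/10, 56/165)
obs 7: x=3/2 → posterior Normal(145/126, 8/27)
obs 8: x=3/2 → posterior Normal(169/142, 56/213)
obs 9: x=-9/2 → posterior Normal(97/158, 56/237)
obs 10: x=-2 → posterior Normal(65/174, 56/261)
obs 11: x=3/2 → posterior Normal(89/190, 56/285)

mu_0=89/190, tau_0^2=56/285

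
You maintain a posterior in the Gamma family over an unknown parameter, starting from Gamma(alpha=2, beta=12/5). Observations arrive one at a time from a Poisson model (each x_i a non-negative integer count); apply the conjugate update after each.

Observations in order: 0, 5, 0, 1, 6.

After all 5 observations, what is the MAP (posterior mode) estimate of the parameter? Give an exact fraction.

obs 1: x=0 → posterior Gamma(2, 17/5)
obs 2: x=5 → posterior Gamma(7, 22/5)
obs 3: x=0 → posterior Gamma(7, 27/5)
obs 4: x=1 → posterior Gamma(8, 32/5)
obs 5: x=6 → posterior Gamma(14, 37/5)

65/37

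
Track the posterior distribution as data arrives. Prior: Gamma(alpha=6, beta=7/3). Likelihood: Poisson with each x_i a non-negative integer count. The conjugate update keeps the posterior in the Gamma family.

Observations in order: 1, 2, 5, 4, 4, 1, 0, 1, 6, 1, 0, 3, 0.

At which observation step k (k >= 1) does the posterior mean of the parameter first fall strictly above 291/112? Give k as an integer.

k = 3

obs 1: x=1 → posterior Gamma(7, 10/3)
obs 2: x=2 → posterior Gamma(9, 13/3)
obs 3: x=5 → posterior Gamma(14, 16/3)
obs 4: x=4 → posterior Gamma(18, 19/3)
obs 5: x=4 → posterior Gamma(22, 22/3)
obs 6: x=1 → posterior Gamma(23, 25/3)
obs 7: x=0 → posterior Gamma(23, 28/3)
obs 8: x=1 → posterior Gamma(24, 31/3)
obs 9: x=6 → posterior Gamma(30, 34/3)
obs 10: x=1 → posterior Gamma(31, 37/3)
obs 11: x=0 → posterior Gamma(31, 40/3)
obs 12: x=3 → posterior Gamma(34, 43/3)
obs 13: x=0 → posterior Gamma(34, 46/3)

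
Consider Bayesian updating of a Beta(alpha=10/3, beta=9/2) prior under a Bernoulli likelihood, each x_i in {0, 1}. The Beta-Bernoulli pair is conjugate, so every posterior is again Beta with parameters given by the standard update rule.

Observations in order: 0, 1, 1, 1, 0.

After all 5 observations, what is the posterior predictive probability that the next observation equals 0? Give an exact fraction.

39/77

obs 1: x=0 → posterior Beta(10/3, 11/2)
obs 2: x=1 → posterior Beta(13/3, 11/2)
obs 3: x=1 → posterior Beta(16/3, 11/2)
obs 4: x=1 → posterior Beta(19/3, 11/2)
obs 5: x=0 → posterior Beta(19/3, 13/2)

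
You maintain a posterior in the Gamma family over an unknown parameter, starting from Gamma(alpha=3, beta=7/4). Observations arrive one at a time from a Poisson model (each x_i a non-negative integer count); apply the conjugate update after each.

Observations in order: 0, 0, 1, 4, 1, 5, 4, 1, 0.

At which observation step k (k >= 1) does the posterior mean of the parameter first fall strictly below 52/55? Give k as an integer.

obs 1: x=0 → posterior Gamma(3, 11/4)
obs 2: x=0 → posterior Gamma(3, 15/4)
obs 3: x=1 → posterior Gamma(4, 19/4)
obs 4: x=4 → posterior Gamma(8, 23/4)
obs 5: x=1 → posterior Gamma(9, 27/4)
obs 6: x=5 → posterior Gamma(14, 31/4)
obs 7: x=4 → posterior Gamma(18, 35/4)
obs 8: x=1 → posterior Gamma(19, 39/4)
obs 9: x=0 → posterior Gamma(19, 43/4)

k = 2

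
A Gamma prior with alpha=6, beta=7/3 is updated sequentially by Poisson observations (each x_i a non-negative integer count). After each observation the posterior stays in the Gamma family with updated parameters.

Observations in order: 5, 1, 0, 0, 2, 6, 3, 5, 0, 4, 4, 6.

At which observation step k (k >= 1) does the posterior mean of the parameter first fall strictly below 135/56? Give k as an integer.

obs 1: x=5 → posterior Gamma(11, 10/3)
obs 2: x=1 → posterior Gamma(12, 13/3)
obs 3: x=0 → posterior Gamma(12, 16/3)
obs 4: x=0 → posterior Gamma(12, 19/3)
obs 5: x=2 → posterior Gamma(14, 22/3)
obs 6: x=6 → posterior Gamma(20, 25/3)
obs 7: x=3 → posterior Gamma(23, 28/3)
obs 8: x=5 → posterior Gamma(28, 31/3)
obs 9: x=0 → posterior Gamma(28, 34/3)
obs 10: x=4 → posterior Gamma(32, 37/3)
obs 11: x=4 → posterior Gamma(36, 40/3)
obs 12: x=6 → posterior Gamma(42, 43/3)

k = 3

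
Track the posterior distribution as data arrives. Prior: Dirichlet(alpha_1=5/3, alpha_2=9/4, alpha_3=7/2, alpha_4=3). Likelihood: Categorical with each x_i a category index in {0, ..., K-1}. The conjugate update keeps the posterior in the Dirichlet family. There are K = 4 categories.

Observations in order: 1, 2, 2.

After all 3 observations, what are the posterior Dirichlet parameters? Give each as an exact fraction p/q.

alpha_1=5/3, alpha_2=13/4, alpha_3=11/2, alpha_4=3

obs 1: x=1 → posterior Dirichlet(5/3, 13/4, 7/2, 3)
obs 2: x=2 → posterior Dirichlet(5/3, 13/4, 9/2, 3)
obs 3: x=2 → posterior Dirichlet(5/3, 13/4, 11/2, 3)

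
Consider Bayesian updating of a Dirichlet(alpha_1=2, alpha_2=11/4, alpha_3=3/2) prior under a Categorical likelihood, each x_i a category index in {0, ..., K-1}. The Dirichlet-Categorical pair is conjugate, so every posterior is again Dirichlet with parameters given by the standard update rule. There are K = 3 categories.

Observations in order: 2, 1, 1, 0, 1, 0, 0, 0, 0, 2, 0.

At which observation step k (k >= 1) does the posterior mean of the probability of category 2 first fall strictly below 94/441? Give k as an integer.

obs 1: x=2 → posterior Dirichlet(2, 11/4, 5/2)
obs 2: x=1 → posterior Dirichlet(2, 15/4, 5/2)
obs 3: x=1 → posterior Dirichlet(2, 19/4, 5/2)
obs 4: x=0 → posterior Dirichlet(3, 19/4, 5/2)
obs 5: x=1 → posterior Dirichlet(3, 23/4, 5/2)
obs 6: x=0 → posterior Dirichlet(4, 23/4, 5/2)
obs 7: x=0 → posterior Dirichlet(5, 23/4, 5/2)
obs 8: x=0 → posterior Dirichlet(6, 23/4, 5/2)
obs 9: x=0 → posterior Dirichlet(7, 23/4, 5/2)
obs 10: x=2 → posterior Dirichlet(7, 23/4, 7/2)
obs 11: x=0 → posterior Dirichlet(8, 23/4, 7/2)

k = 6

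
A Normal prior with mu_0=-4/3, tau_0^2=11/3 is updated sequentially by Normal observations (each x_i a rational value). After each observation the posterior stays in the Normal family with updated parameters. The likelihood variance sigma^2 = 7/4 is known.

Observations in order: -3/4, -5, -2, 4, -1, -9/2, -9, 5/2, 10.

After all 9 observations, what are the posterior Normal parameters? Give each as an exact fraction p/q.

mu_0=-281/417, tau_0^2=77/417

obs 1: x=-3/4 → posterior Normal(-61/65, 77/65)
obs 2: x=-5 → posterior Normal(-281/109, 77/109)
obs 3: x=-2 → posterior Normal(-41/17, 77/153)
obs 4: x=4 → posterior Normal(-193/197, 77/197)
obs 5: x=-1 → posterior Normal(-237/241, 77/241)
obs 6: x=-9/2 → posterior Normal(-29/19, 77/285)
obs 7: x=-9 → posterior Normal(-831/329, 11/47)
obs 8: x=5/2 → posterior Normal(-721/373, 77/373)
obs 9: x=10 → posterior Normal(-281/417, 77/417)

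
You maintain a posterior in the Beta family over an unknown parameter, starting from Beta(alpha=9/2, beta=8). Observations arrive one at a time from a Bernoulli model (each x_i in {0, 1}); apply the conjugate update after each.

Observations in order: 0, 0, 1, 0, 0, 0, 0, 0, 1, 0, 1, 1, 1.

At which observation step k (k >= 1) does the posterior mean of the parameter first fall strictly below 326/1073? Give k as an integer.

k = 6

obs 1: x=0 → posterior Beta(9/2, 9)
obs 2: x=0 → posterior Beta(9/2, 10)
obs 3: x=1 → posterior Beta(11/2, 10)
obs 4: x=0 → posterior Beta(11/2, 11)
obs 5: x=0 → posterior Beta(11/2, 12)
obs 6: x=0 → posterior Beta(11/2, 13)
obs 7: x=0 → posterior Beta(11/2, 14)
obs 8: x=0 → posterior Beta(11/2, 15)
obs 9: x=1 → posterior Beta(13/2, 15)
obs 10: x=0 → posterior Beta(13/2, 16)
obs 11: x=1 → posterior Beta(15/2, 16)
obs 12: x=1 → posterior Beta(17/2, 16)
obs 13: x=1 → posterior Beta(19/2, 16)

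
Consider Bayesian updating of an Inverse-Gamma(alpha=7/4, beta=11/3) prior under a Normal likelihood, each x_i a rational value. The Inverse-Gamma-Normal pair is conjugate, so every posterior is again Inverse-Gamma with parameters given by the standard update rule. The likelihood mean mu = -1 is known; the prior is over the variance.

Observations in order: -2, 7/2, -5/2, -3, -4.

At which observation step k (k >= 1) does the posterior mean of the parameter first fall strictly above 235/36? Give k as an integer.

obs 1: x=-2 → posterior Inverse-Gamma(9/4, 25/6)
obs 2: x=7/2 → posterior Inverse-Gamma(11/4, 343/24)
obs 3: x=-5/2 → posterior Inverse-Gamma(13/4, 185/12)
obs 4: x=-3 → posterior Inverse-Gamma(15/4, 209/12)
obs 5: x=-4 → posterior Inverse-Gamma(17/4, 263/12)

k = 2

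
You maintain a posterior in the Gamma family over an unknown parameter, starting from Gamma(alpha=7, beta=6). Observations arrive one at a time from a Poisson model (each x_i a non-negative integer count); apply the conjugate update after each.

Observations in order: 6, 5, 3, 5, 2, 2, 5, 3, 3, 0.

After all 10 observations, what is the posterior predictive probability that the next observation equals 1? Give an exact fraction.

958745074089072314341617250261881660894291748192256/4773695331839566234818968439734627784374274207965089

obs 1: x=6 → posterior Gamma(13, 7)
obs 2: x=5 → posterior Gamma(18, 8)
obs 3: x=3 → posterior Gamma(21, 9)
obs 4: x=5 → posterior Gamma(26, 10)
obs 5: x=2 → posterior Gamma(28, 11)
obs 6: x=2 → posterior Gamma(30, 12)
obs 7: x=5 → posterior Gamma(35, 13)
obs 8: x=3 → posterior Gamma(38, 14)
obs 9: x=3 → posterior Gamma(41, 15)
obs 10: x=0 → posterior Gamma(41, 16)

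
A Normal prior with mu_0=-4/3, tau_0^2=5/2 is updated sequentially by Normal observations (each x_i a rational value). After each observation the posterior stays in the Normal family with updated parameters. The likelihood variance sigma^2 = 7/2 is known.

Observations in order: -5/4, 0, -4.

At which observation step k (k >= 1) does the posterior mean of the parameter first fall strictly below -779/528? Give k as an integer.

obs 1: x=-5/4 → posterior Normal(-187/144, 35/24)
obs 2: x=0 → posterior Normal(-11/12, 35/34)
obs 3: x=-4 → posterior Normal(-427/264, 35/44)

k = 3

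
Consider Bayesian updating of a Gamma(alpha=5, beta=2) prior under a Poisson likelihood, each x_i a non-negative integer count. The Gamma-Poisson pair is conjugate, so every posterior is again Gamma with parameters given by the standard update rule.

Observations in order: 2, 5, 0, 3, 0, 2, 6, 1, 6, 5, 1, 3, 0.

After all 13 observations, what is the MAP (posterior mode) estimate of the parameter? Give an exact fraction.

38/15

obs 1: x=2 → posterior Gamma(7, 3)
obs 2: x=5 → posterior Gamma(12, 4)
obs 3: x=0 → posterior Gamma(12, 5)
obs 4: x=3 → posterior Gamma(15, 6)
obs 5: x=0 → posterior Gamma(15, 7)
obs 6: x=2 → posterior Gamma(17, 8)
obs 7: x=6 → posterior Gamma(23, 9)
obs 8: x=1 → posterior Gamma(24, 10)
obs 9: x=6 → posterior Gamma(30, 11)
obs 10: x=5 → posterior Gamma(35, 12)
obs 11: x=1 → posterior Gamma(36, 13)
obs 12: x=3 → posterior Gamma(39, 14)
obs 13: x=0 → posterior Gamma(39, 15)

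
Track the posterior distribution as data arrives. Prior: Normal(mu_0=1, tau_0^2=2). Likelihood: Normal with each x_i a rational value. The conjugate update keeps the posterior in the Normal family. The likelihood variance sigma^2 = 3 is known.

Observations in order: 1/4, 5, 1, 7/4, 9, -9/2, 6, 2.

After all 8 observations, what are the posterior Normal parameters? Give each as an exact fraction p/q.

mu_0=44/19, tau_0^2=6/19

obs 1: x=1/4 → posterior Normal(7/10, 6/5)
obs 2: x=5 → posterior Normal(27/14, 6/7)
obs 3: x=1 → posterior Normal(31/18, 2/3)
obs 4: x=7/4 → posterior Normal(19/11, 6/11)
obs 5: x=9 → posterior Normal(37/13, 6/13)
obs 6: x=-9/2 → posterior Normal(28/15, 2/5)
obs 7: x=6 → posterior Normal(40/17, 6/17)
obs 8: x=2 → posterior Normal(44/19, 6/19)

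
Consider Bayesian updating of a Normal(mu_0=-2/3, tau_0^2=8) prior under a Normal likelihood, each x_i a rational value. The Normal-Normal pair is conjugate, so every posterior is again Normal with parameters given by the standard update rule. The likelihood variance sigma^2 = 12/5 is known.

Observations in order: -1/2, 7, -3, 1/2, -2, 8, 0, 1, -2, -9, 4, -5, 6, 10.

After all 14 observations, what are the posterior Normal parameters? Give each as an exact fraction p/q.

obs 1: x=-1/2 → posterior Normal(-7/13, 24/13)
obs 2: x=7 → posterior Normal(63/23, 24/23)
obs 3: x=-3 → posterior Normal(1, 8/11)
obs 4: x=1/2 → posterior Normal(38/43, 24/43)
obs 5: x=-2 → posterior Normal(18/53, 24/53)
obs 6: x=8 → posterior Normal(14/9, 8/21)
obs 7: x=0 → posterior Normal(98/73, 24/73)
obs 8: x=1 → posterior Normal(108/83, 24/83)
obs 9: x=-2 → posterior Normal(88/93, 8/31)
obs 10: x=-9 → posterior Normal(-2/103, 24/103)
obs 11: x=4 → posterior Normal(38/113, 24/113)
obs 12: x=-5 → posterior Normal(-4/41, 8/41)
obs 13: x=6 → posterior Normal(48/133, 24/133)
obs 14: x=10 → posterior Normal(148/143, 24/143)

mu_0=148/143, tau_0^2=24/143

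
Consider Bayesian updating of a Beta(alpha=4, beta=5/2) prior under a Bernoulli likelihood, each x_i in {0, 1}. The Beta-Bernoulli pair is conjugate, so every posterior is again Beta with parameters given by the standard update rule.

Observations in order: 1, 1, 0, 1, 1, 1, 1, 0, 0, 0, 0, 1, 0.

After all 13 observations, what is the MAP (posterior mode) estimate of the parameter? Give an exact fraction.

obs 1: x=1 → posterior Beta(5, 5/2)
obs 2: x=1 → posterior Beta(6, 5/2)
obs 3: x=0 → posterior Beta(6, 7/2)
obs 4: x=1 → posterior Beta(7, 7/2)
obs 5: x=1 → posterior Beta(8, 7/2)
obs 6: x=1 → posterior Beta(9, 7/2)
obs 7: x=1 → posterior Beta(10, 7/2)
obs 8: x=0 → posterior Beta(10, 9/2)
obs 9: x=0 → posterior Beta(10, 11/2)
obs 10: x=0 → posterior Beta(10, 13/2)
obs 11: x=0 → posterior Beta(10, 15/2)
obs 12: x=1 → posterior Beta(11, 15/2)
obs 13: x=0 → posterior Beta(11, 17/2)

4/7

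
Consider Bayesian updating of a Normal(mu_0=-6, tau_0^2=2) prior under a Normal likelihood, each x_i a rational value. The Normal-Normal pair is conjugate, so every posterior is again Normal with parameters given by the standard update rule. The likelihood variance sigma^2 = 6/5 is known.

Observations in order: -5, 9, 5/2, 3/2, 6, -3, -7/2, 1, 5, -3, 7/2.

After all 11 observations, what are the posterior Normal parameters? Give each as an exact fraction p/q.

mu_0=26/29, tau_0^2=3/29

obs 1: x=-5 → posterior Normal(-43/8, 3/4)
obs 2: x=9 → posterior Normal(2/13, 6/13)
obs 3: x=5/2 → posterior Normal(29/36, 1/3)
obs 4: x=3/2 → posterior Normal(22/23, 6/23)
obs 5: x=6 → posterior Normal(13/7, 3/14)
obs 6: x=-3 → posterior Normal(37/33, 2/11)
obs 7: x=-7/2 → posterior Normal(39/76, 3/19)
obs 8: x=1 → posterior Normal(49/86, 6/43)
obs 9: x=5 → posterior Normal(33/32, 1/8)
obs 10: x=-3 → posterior Normal(69/106, 6/53)
obs 11: x=7/2 → posterior Normal(26/29, 3/29)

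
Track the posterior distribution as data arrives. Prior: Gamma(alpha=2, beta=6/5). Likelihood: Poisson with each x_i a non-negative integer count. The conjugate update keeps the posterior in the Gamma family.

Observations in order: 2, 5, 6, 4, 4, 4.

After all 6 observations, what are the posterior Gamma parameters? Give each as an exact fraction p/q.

alpha=27, beta=36/5

obs 1: x=2 → posterior Gamma(4, 11/5)
obs 2: x=5 → posterior Gamma(9, 16/5)
obs 3: x=6 → posterior Gamma(15, 21/5)
obs 4: x=4 → posterior Gamma(19, 26/5)
obs 5: x=4 → posterior Gamma(23, 31/5)
obs 6: x=4 → posterior Gamma(27, 36/5)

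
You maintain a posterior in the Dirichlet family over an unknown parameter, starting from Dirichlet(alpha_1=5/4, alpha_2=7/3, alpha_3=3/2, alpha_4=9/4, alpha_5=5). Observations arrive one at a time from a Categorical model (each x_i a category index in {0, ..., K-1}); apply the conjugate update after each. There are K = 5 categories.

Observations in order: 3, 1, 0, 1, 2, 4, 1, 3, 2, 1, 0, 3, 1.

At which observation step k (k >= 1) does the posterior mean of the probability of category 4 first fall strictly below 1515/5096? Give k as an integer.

obs 1: x=3 → posterior Dirichlet(5/4, 7/3, 3/2, 13/4, 5)
obs 2: x=1 → posterior Dirichlet(5/4, 10/3, 3/2, 13/4, 5)
obs 3: x=0 → posterior Dirichlet(9/4, 10/3, 3/2, 13/4, 5)
obs 4: x=1 → posterior Dirichlet(9/4, 13/3, 3/2, 13/4, 5)
obs 5: x=2 → posterior Dirichlet(9/4, 13/3, 5/2, 13/4, 5)
obs 6: x=4 → posterior Dirichlet(9/4, 13/3, 5/2, 13/4, 6)
obs 7: x=1 → posterior Dirichlet(9/4, 16/3, 5/2, 13/4, 6)
obs 8: x=3 → posterior Dirichlet(9/4, 16/3, 5/2, 17/4, 6)
obs 9: x=2 → posterior Dirichlet(9/4, 16/3, 7/2, 17/4, 6)
obs 10: x=1 → posterior Dirichlet(9/4, 19/3, 7/2, 17/4, 6)
obs 11: x=0 → posterior Dirichlet(13/4, 19/3, 7/2, 17/4, 6)
obs 12: x=3 → posterior Dirichlet(13/4, 19/3, 7/2, 21/4, 6)
obs 13: x=1 → posterior Dirichlet(13/4, 22/3, 7/2, 21/4, 6)

k = 5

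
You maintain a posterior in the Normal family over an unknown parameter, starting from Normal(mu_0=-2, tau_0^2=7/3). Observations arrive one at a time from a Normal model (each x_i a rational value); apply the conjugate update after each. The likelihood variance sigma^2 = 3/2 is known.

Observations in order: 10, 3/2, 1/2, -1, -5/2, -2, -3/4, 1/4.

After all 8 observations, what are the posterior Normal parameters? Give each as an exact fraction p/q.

mu_0=6/11, tau_0^2=21/121

obs 1: x=10 → posterior Normal(122/23, 21/23)
obs 2: x=3/2 → posterior Normal(143/37, 21/37)
obs 3: x=1/2 → posterior Normal(50/17, 7/17)
obs 4: x=-1 → posterior Normal(136/65, 21/65)
obs 5: x=-5/2 → posterior Normal(101/79, 21/79)
obs 6: x=-2 → posterior Normal(73/93, 7/31)
obs 7: x=-3/4 → posterior Normal(125/214, 21/107)
obs 8: x=1/4 → posterior Normal(6/11, 21/121)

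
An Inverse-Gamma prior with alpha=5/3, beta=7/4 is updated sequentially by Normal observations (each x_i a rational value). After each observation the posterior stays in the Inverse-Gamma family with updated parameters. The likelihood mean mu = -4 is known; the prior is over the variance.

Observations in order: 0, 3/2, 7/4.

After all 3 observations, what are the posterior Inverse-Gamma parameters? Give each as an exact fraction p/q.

alpha=19/6, beta=1325/32

obs 1: x=0 → posterior Inverse-Gamma(13/6, 39/4)
obs 2: x=3/2 → posterior Inverse-Gamma(8/3, 199/8)
obs 3: x=7/4 → posterior Inverse-Gamma(19/6, 1325/32)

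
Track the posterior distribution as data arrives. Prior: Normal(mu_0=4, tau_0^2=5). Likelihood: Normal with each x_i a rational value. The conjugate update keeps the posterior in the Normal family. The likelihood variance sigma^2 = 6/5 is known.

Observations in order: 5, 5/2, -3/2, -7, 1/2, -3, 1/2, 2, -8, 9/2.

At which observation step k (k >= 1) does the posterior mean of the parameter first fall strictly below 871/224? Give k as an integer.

obs 1: x=5 → posterior Normal(149/31, 30/31)
obs 2: x=5/2 → posterior Normal(423/112, 15/28)
obs 3: x=-3/2 → posterior Normal(58/27, 10/27)
obs 4: x=-7 → posterior Normal(-1/106, 15/53)
obs 5: x=1/2 → posterior Normal(23/262, 30/131)
obs 6: x=-3 → posterior Normal(-127/312, 5/26)
obs 7: x=1/2 → posterior Normal(-51/181, 30/181)
obs 8: x=2 → posterior Normal(-1/206, 15/103)
obs 9: x=-8 → posterior Normal(-67/77, 10/77)
obs 10: x=9/2 → posterior Normal(-177/512, 15/128)

k = 2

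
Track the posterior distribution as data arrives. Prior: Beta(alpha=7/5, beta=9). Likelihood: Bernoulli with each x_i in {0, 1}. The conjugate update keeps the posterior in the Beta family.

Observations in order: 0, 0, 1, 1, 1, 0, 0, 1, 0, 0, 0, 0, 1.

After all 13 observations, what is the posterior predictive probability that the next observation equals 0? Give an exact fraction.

obs 1: x=0 → posterior Beta(7/5, 10)
obs 2: x=0 → posterior Beta(7/5, 11)
obs 3: x=1 → posterior Beta(12/5, 11)
obs 4: x=1 → posterior Beta(17/5, 11)
obs 5: x=1 → posterior Beta(22/5, 11)
obs 6: x=0 → posterior Beta(22/5, 12)
obs 7: x=0 → posterior Beta(22/5, 13)
obs 8: x=1 → posterior Beta(27/5, 13)
obs 9: x=0 → posterior Beta(27/5, 14)
obs 10: x=0 → posterior Beta(27/5, 15)
obs 11: x=0 → posterior Beta(27/5, 16)
obs 12: x=0 → posterior Beta(27/5, 17)
obs 13: x=1 → posterior Beta(32/5, 17)

85/117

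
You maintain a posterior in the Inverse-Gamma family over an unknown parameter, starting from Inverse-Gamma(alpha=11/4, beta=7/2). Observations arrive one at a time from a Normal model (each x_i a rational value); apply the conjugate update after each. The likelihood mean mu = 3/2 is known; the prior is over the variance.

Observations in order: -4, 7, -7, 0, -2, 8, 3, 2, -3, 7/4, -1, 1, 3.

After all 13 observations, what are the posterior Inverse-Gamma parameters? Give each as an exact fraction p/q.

alpha=37/4, beta=3649/32

obs 1: x=-4 → posterior Inverse-Gamma(13/4, 149/8)
obs 2: x=7 → posterior Inverse-Gamma(15/4, 135/4)
obs 3: x=-7 → posterior Inverse-Gamma(17/4, 559/8)
obs 4: x=0 → posterior Inverse-Gamma(19/4, 71)
obs 5: x=-2 → posterior Inverse-Gamma(21/4, 617/8)
obs 6: x=8 → posterior Inverse-Gamma(23/4, 393/4)
obs 7: x=3 → posterior Inverse-Gamma(25/4, 795/8)
obs 8: x=2 → posterior Inverse-Gamma(27/4, 199/2)
obs 9: x=-3 → posterior Inverse-Gamma(29/4, 877/8)
obs 10: x=7/4 → posterior Inverse-Gamma(31/4, 3509/32)
obs 11: x=-1 → posterior Inverse-Gamma(33/4, 3609/32)
obs 12: x=1 → posterior Inverse-Gamma(35/4, 3613/32)
obs 13: x=3 → posterior Inverse-Gamma(37/4, 3649/32)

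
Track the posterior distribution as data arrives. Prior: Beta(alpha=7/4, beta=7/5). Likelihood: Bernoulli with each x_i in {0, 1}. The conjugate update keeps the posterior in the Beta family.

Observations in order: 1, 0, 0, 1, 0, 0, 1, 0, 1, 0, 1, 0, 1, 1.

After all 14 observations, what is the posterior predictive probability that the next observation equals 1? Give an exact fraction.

25/49

obs 1: x=1 → posterior Beta(11/4, 7/5)
obs 2: x=0 → posterior Beta(11/4, 12/5)
obs 3: x=0 → posterior Beta(11/4, 17/5)
obs 4: x=1 → posterior Beta(15/4, 17/5)
obs 5: x=0 → posterior Beta(15/4, 22/5)
obs 6: x=0 → posterior Beta(15/4, 27/5)
obs 7: x=1 → posterior Beta(19/4, 27/5)
obs 8: x=0 → posterior Beta(19/4, 32/5)
obs 9: x=1 → posterior Beta(23/4, 32/5)
obs 10: x=0 → posterior Beta(23/4, 37/5)
obs 11: x=1 → posterior Beta(27/4, 37/5)
obs 12: x=0 → posterior Beta(27/4, 42/5)
obs 13: x=1 → posterior Beta(31/4, 42/5)
obs 14: x=1 → posterior Beta(35/4, 42/5)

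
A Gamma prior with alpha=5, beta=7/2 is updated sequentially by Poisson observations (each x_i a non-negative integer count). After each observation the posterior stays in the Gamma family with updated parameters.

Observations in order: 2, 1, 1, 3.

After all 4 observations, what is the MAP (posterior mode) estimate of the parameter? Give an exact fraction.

obs 1: x=2 → posterior Gamma(7, 9/2)
obs 2: x=1 → posterior Gamma(8, 11/2)
obs 3: x=1 → posterior Gamma(9, 13/2)
obs 4: x=3 → posterior Gamma(12, 15/2)

22/15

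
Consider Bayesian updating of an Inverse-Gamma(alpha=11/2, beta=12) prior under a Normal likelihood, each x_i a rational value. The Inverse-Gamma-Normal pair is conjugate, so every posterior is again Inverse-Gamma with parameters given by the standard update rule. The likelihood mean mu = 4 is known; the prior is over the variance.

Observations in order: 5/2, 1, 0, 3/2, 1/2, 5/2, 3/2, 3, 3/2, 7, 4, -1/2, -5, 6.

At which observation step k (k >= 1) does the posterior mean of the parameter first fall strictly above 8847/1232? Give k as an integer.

k = 13

obs 1: x=5/2 → posterior Inverse-Gamma(6, 105/8)
obs 2: x=1 → posterior Inverse-Gamma(13/2, 141/8)
obs 3: x=0 → posterior Inverse-Gamma(7, 205/8)
obs 4: x=3/2 → posterior Inverse-Gamma(15/2, 115/4)
obs 5: x=1/2 → posterior Inverse-Gamma(8, 279/8)
obs 6: x=5/2 → posterior Inverse-Gamma(17/2, 36)
obs 7: x=3/2 → posterior Inverse-Gamma(9, 313/8)
obs 8: x=3 → posterior Inverse-Gamma(19/2, 317/8)
obs 9: x=3/2 → posterior Inverse-Gamma(10, 171/4)
obs 10: x=7 → posterior Inverse-Gamma(21/2, 189/4)
obs 11: x=4 → posterior Inverse-Gamma(11, 189/4)
obs 12: x=-1/2 → posterior Inverse-Gamma(23/2, 459/8)
obs 13: x=-5 → posterior Inverse-Gamma(12, 783/8)
obs 14: x=6 → posterior Inverse-Gamma(25/2, 799/8)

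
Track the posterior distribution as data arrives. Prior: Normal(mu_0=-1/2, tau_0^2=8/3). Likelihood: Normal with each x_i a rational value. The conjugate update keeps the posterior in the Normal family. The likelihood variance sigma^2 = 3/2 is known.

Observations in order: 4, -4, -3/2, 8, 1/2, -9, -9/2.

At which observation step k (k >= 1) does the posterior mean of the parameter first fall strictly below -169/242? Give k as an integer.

obs 1: x=4 → posterior Normal(119/50, 24/25)
obs 2: x=-4 → posterior Normal(-9/82, 24/41)
obs 3: x=-3/2 → posterior Normal(-1/2, 8/19)
obs 4: x=8 → posterior Normal(199/146, 24/73)
obs 5: x=1/2 → posterior Normal(215/178, 24/89)
obs 6: x=-9 → posterior Normal(-73/210, 8/35)
obs 7: x=-9/2 → posterior Normal(-217/242, 24/121)

k = 7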